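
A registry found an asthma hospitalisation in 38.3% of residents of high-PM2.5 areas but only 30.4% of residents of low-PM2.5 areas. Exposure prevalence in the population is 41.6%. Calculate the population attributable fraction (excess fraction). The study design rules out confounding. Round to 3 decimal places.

PAF ≈ 0.098

p₁ = 0.383, p₀ = 0.304.
Overall risk P(Y=1) = π·p₁ + (1−π)·p₀ = 0.416×0.383 + 0.584×0.304 = 0.33686.
Under exogeneity, PAF = [P(Y=1) − p₀] / P(Y=1).
PAF = (0.33686 − 0.304) / 0.33686 ≈ 0.0976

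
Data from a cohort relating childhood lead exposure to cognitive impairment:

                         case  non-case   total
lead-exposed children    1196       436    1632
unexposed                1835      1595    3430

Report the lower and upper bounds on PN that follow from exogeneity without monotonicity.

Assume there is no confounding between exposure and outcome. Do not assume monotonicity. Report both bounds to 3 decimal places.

p₁ = P(outcome | exposed) = 1196/1632 = 0.73284
p₀ = P(outcome | unexposed) = 1835/3430 = 0.53499
Under exogeneity alone the bounds on PN are max{0,(p₁−p₀)/p₁} ≤ PN ≤ min{1,(1−p₀)/p₁}.
  lower = (p₁ − p₀)/p₁ = 0.19786 / 0.73284 ≈ 0.2700
  upper = min{1, (1 − p₀)/p₁} = 0.46501 / 0.73284 ≈ 0.6345

0.270 ≤ PN ≤ 0.635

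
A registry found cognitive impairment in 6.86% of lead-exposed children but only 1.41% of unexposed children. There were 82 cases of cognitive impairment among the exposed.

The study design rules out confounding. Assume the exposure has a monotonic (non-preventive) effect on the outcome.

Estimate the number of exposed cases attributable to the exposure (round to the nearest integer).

about 65 cases

p₁ = 0.0686, p₀ = 0.0141.
PN = (p₁ − p₀)/p₁ = (0.0686 − 0.0141) / 0.0686 ≈ 0.79446.
Attributable cases ≈ PN × (exposed cases) = 0.79446 × 82 ≈ 65.15.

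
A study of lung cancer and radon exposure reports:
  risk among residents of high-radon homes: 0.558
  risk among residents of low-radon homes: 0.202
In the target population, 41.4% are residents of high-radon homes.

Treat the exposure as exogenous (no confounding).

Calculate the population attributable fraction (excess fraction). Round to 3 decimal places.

Let p₁ = 0.558, p₀ = 0.202.
Overall risk P(Y=1) = π·p₁ + (1−π)·p₀ = 0.414×0.558 + 0.586×0.202 = 0.34938.
Under exogeneity, PAF = [P(Y=1) − p₀] / P(Y=1).
PAF = (0.34938 − 0.202) / 0.34938 ≈ 0.4218

PAF ≈ 0.422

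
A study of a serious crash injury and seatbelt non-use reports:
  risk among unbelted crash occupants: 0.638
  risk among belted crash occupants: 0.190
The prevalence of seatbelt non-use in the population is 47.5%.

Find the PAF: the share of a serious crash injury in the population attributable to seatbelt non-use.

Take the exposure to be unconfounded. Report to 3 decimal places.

PAF ≈ 0.528

Let p₁ = 0.638, p₀ = 0.19.
Overall risk P(Y=1) = π·p₁ + (1−π)·p₀ = 0.475×0.638 + 0.525×0.19 = 0.4028.
Under exogeneity, PAF = [P(Y=1) − p₀] / P(Y=1).
PAF = (0.4028 − 0.19) / 0.4028 ≈ 0.5283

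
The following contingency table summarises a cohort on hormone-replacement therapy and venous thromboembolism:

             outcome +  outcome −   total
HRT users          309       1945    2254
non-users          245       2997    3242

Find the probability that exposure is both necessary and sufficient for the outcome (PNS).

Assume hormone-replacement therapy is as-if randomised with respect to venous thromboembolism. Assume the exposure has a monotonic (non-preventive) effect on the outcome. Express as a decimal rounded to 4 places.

PNS ≈ 0.0615

p₁ = P(outcome | exposed) = 309/2254 = 0.13709
p₀ = P(outcome | unexposed) = 245/3242 = 0.075571
Under exogeneity and monotonicity, PNS = p₁ − p₀.
PNS = 0.13709 − 0.075571 = 0.061519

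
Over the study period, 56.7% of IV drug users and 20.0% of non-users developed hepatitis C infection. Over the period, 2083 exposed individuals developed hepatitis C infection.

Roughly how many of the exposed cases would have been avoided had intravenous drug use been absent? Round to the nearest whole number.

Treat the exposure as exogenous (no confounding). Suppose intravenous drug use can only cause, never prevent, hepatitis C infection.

p₁ = 0.567, p₀ = 0.2.
PN = (p₁ − p₀)/p₁ = (0.567 − 0.2) / 0.567 ≈ 0.64727.
Attributable cases ≈ PN × (exposed cases) = 0.64727 × 2083 ≈ 1348.26.

about 1348 cases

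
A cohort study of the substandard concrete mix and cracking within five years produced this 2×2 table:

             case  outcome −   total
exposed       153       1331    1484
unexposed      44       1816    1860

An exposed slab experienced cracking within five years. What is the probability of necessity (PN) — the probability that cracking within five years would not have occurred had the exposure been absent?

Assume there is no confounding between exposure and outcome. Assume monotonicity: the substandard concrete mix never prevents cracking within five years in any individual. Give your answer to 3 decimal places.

PN ≈ 0.771

p₁ = P(outcome | exposed) = 153/1484 = 0.1031
p₀ = P(outcome | unexposed) = 44/1860 = 0.023656
Under exogeneity and monotonicity, PN = (p₁ − p₀) / p₁.
PN = (0.1031 − 0.023656) / 0.1031 = 0.079444 / 0.1031 ≈ 0.7706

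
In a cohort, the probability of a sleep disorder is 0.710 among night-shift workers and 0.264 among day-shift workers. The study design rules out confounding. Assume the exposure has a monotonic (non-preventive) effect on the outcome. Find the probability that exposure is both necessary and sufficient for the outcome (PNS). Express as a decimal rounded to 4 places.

Let p₁ = 0.71, p₀ = 0.264.
Under exogeneity and monotonicity, PNS = p₁ − p₀.
PNS = 0.71 − 0.264 = 0.446

PNS ≈ 0.4460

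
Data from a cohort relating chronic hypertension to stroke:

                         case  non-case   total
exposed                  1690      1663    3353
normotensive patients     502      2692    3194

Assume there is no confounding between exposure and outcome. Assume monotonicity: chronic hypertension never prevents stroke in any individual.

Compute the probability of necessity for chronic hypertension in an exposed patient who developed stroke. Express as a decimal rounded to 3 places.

p₁ = P(outcome | exposed) = 1690/3353 = 0.50403
p₀ = P(outcome | unexposed) = 502/3194 = 0.15717
Under exogeneity and monotonicity, PN = (p₁ − p₀) / p₁.
PN = (0.50403 − 0.15717) / 0.50403 = 0.34686 / 0.50403 ≈ 0.6882

PN ≈ 0.688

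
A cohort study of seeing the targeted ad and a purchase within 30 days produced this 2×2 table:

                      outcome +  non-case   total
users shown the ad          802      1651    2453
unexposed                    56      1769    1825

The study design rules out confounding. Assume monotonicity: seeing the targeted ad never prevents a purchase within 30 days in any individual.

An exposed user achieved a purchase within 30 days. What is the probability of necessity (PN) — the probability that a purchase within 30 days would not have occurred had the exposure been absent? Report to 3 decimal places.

PN ≈ 0.906

p₁ = P(outcome | exposed) = 802/2453 = 0.32695
p₀ = P(outcome | unexposed) = 56/1825 = 0.030685
Under exogeneity and monotonicity, PN = (p₁ − p₀)/p₁.
PN = (0.32695 − 0.030685) / 0.32695 ≈ 0.9061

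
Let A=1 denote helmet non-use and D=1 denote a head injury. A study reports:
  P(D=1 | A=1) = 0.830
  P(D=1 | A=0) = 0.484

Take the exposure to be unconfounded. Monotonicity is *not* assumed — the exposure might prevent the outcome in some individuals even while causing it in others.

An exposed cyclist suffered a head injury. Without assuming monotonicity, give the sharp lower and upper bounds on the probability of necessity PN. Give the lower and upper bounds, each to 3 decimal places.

Let p₁ = 0.83, p₀ = 0.484.
Under exogeneity alone the bounds on PN are max{0,(p₁−p₀)/p₁} ≤ PN ≤ min{1,(1−p₀)/p₁}.
  lower = (p₁ − p₀)/p₁ = 0.346 / 0.83 ≈ 0.4169
  upper = min{1, (1 − p₀)/p₁} = 0.516 / 0.83 ≈ 0.6217

0.417 ≤ PN ≤ 0.622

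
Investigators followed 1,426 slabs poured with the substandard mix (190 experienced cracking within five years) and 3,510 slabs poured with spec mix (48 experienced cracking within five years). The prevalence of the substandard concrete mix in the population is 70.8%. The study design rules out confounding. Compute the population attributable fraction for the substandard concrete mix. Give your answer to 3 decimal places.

PAF ≈ 0.861

p₁ = P(outcome | exposed) = 190/1426 = 0.13324
p₀ = P(outcome | unexposed) = 48/3510 = 0.013675
Overall risk P(Y=1) = π·p₁ + (1−π)·p₀ = 0.708×0.13324 + 0.292×0.013675 = 0.098327.
Under exogeneity, PAF = [P(Y=1) − p₀] / P(Y=1).
PAF = (0.098327 − 0.013675) / 0.098327 ≈ 0.8609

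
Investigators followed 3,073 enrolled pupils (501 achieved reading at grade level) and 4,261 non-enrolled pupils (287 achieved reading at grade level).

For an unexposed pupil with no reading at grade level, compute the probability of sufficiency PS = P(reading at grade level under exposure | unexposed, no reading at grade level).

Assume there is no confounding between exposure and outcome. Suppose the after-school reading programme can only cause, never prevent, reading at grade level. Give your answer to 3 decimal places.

p₁ = P(outcome | exposed) = 501/3073 = 0.16303
p₀ = P(outcome | unexposed) = 287/4261 = 0.067355
Under exogeneity and monotonicity, PS = (p₁ − p₀) / (1 − p₀).
PS = (0.16303 − 0.067355) / (1 − 0.067355) = 0.095678 / 0.93264 ≈ 0.1026

PS ≈ 0.103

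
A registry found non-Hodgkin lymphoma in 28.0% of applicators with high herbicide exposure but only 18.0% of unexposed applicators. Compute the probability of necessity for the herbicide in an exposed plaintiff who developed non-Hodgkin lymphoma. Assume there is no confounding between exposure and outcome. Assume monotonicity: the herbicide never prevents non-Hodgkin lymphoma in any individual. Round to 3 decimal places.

PN ≈ 0.357

p₁ = 0.28, p₀ = 0.18.
Under exogeneity and monotonicity, PN = (p₁ − p₀) / p₁.
PN = (0.28 − 0.18) / 0.28 = 0.1 / 0.28 ≈ 0.3571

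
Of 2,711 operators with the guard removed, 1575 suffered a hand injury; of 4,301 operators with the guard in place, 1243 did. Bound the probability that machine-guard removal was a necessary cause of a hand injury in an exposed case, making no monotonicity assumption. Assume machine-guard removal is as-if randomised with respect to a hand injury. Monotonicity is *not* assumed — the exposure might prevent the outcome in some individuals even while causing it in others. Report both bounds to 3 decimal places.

0.503 ≤ PN ≤ 1.000

p₁ = P(outcome | exposed) = 1575/2711 = 0.58097
p₀ = P(outcome | unexposed) = 1243/4301 = 0.289
Under exogeneity alone the bounds on PN are max{0,(p₁−p₀)/p₁} ≤ PN ≤ min{1,(1−p₀)/p₁}.
  lower = (p₁ − p₀)/p₁ = 0.29196 / 0.58097 ≈ 0.5025
  upper = min{1, (1 − p₀)/p₁} = 0.711 / 0.58097 ≈ 1.2238 → capped at 1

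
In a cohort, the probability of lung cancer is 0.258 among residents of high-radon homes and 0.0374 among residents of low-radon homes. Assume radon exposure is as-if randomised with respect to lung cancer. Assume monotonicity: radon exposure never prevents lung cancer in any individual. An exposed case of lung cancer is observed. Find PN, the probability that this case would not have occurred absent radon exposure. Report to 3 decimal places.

PN ≈ 0.855

Let p₁ = 0.258, p₀ = 0.0374.
Under exogeneity and monotonicity, PN = (p₁ − p₀) / p₁.
PN = (0.258 − 0.0374) / 0.258 = 0.2206 / 0.258 ≈ 0.8550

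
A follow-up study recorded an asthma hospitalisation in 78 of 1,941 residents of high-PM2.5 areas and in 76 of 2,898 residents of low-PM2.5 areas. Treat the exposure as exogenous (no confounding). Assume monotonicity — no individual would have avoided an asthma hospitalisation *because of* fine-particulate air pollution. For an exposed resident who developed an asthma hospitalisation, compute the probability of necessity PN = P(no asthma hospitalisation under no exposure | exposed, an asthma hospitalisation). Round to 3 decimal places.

PN ≈ 0.347

p₁ = P(outcome | exposed) = 78/1941 = 0.040185
p₀ = P(outcome | unexposed) = 76/2898 = 0.026225
Under exogeneity and monotonicity, PN = (p₁ − p₀) / p₁.
PN = (0.040185 − 0.026225) / 0.040185 = 0.01396 / 0.040185 ≈ 0.3474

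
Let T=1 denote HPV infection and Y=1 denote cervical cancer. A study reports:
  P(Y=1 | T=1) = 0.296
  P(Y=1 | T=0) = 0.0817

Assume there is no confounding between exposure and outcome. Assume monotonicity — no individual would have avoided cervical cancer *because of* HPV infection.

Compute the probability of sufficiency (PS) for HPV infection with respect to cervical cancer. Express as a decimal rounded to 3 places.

PS ≈ 0.233

Let p₁ = 0.296, p₀ = 0.0817.
Under exogeneity and monotonicity, PS = (p₁ − p₀) / (1 − p₀).
PS = (0.296 − 0.0817) / (1 − 0.0817) = 0.2143 / 0.9183 ≈ 0.2334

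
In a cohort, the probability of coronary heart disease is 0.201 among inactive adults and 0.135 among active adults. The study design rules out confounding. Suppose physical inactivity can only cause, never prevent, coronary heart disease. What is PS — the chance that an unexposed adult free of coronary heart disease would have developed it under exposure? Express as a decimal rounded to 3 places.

PS ≈ 0.076

Let p₁ = 0.201, p₀ = 0.135.
Under exogeneity and monotonicity, PS = (p₁ − p₀) / (1 − p₀).
PS = (0.201 − 0.135) / (1 − 0.135) = 0.066 / 0.865 ≈ 0.0763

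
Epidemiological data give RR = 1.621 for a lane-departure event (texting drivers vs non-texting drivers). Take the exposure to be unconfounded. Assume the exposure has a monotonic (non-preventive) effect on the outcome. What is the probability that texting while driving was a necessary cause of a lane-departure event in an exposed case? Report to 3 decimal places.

Under exogeneity and monotonicity, PN = (RR − 1) / RR = 1 − 1/RR.
PN = (1.621 − 1) / 1.621 = 0.621 / 1.621 ≈ 0.3831

PN ≈ 0.383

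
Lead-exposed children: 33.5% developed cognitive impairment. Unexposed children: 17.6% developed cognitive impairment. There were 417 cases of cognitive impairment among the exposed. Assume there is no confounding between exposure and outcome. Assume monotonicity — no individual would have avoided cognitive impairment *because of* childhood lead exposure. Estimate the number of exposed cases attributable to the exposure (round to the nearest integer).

p₁ = 0.335, p₀ = 0.176.
PN = (p₁ − p₀)/p₁ = (0.335 − 0.176) / 0.335 ≈ 0.47463.
Attributable cases ≈ PN × (exposed cases) = 0.47463 × 417 ≈ 197.92.

about 198 cases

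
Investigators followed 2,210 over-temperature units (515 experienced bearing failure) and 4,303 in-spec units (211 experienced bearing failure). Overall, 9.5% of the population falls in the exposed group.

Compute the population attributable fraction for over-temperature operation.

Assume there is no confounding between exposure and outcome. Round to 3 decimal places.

PAF ≈ 0.263

p₁ = P(outcome | exposed) = 515/2210 = 0.23303
p₀ = P(outcome | unexposed) = 211/4303 = 0.049036
Overall risk P(Y=1) = π·p₁ + (1−π)·p₀ = 0.095×0.23303 + 0.905×0.049036 = 0.066515.
Under exogeneity, PAF = [P(Y=1) − p₀] / P(Y=1).
PAF = (0.066515 − 0.049036) / 0.066515 ≈ 0.2628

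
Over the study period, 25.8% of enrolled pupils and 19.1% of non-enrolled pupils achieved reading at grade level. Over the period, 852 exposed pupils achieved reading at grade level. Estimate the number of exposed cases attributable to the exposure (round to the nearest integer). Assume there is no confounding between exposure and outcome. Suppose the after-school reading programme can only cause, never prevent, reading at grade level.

p₁ = 0.258, p₀ = 0.191.
PN = (p₁ − p₀)/p₁ = (0.258 − 0.191) / 0.258 ≈ 0.25969.
Attributable cases ≈ PN × (exposed cases) = 0.25969 × 852 ≈ 221.26.

about 221 cases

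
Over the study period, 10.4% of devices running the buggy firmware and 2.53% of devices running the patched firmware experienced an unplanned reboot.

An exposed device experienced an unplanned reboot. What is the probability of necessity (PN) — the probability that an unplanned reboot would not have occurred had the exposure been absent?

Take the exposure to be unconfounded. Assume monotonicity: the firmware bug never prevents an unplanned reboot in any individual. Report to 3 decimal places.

PN ≈ 0.757

p₁ = 0.104, p₀ = 0.0253.
Under exogeneity and monotonicity, PN = (p₁ − p₀) / p₁.
PN = (0.104 − 0.0253) / 0.104 = 0.0787 / 0.104 ≈ 0.7567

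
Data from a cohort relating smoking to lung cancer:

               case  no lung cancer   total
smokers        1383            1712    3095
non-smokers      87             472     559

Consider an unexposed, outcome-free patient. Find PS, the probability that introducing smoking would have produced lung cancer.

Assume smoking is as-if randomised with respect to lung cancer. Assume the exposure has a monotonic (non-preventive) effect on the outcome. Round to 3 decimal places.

PS ≈ 0.345

p₁ = P(outcome | exposed) = 1383/3095 = 0.44685
p₀ = P(outcome | unexposed) = 87/559 = 0.15564
Under exogeneity and monotonicity, PS = (p₁ − p₀) / (1 − p₀).
PS = (0.44685 − 0.15564) / (1 − 0.15564) = 0.29121 / 0.84436 ≈ 0.3449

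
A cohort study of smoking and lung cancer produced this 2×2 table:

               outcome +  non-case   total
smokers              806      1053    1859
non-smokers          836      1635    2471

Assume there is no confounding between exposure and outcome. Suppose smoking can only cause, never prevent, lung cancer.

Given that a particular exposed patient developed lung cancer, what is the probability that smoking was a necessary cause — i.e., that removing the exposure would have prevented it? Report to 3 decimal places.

PN ≈ 0.220

p₁ = P(outcome | exposed) = 806/1859 = 0.43357
p₀ = P(outcome | unexposed) = 836/2471 = 0.33832
Under exogeneity and monotonicity, PN = (p₁ − p₀) / p₁.
PN = (0.43357 − 0.33832) / 0.43357 = 0.095242 / 0.43357 ≈ 0.2197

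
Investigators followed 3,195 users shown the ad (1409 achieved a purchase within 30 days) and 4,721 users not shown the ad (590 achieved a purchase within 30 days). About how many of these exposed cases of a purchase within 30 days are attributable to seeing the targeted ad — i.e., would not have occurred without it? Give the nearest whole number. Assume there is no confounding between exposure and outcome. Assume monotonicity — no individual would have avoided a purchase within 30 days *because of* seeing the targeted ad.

about 1010 cases

p₁ = P(outcome | exposed) = 1409/3195 = 0.441
p₀ = P(outcome | unexposed) = 590/4721 = 0.12497
PN = (p₁ − p₀)/p₁ = (0.441 − 0.12497) / 0.441 ≈ 0.71661.
Attributable cases ≈ PN × (exposed cases) = 0.71661 × 1409 ≈ 1009.71.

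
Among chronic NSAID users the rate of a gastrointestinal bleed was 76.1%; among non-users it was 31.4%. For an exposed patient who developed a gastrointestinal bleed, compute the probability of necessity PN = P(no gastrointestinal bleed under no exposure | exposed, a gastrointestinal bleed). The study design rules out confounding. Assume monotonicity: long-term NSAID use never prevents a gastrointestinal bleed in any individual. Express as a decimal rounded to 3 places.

PN ≈ 0.587

p₁ = 0.761, p₀ = 0.314.
Under exogeneity and monotonicity, PN = (p₁ − p₀) / p₁.
PN = (0.761 − 0.314) / 0.761 = 0.447 / 0.761 ≈ 0.5874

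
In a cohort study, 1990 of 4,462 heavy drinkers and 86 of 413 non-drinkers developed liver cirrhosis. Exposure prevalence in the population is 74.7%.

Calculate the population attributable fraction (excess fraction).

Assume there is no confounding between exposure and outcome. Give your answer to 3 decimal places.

PAF ≈ 0.460

p₁ = P(outcome | exposed) = 1990/4462 = 0.44599
p₀ = P(outcome | unexposed) = 86/413 = 0.20823
Overall risk P(Y=1) = π·p₁ + (1−π)·p₀ = 0.747×0.44599 + 0.253×0.20823 = 0.38584.
Under exogeneity, PAF = [P(Y=1) − p₀] / P(Y=1).
PAF = (0.38584 − 0.20823) / 0.38584 ≈ 0.4603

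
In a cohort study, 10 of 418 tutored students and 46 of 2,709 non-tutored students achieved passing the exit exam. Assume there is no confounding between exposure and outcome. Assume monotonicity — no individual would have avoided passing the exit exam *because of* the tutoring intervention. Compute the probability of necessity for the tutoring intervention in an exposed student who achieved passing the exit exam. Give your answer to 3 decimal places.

PN ≈ 0.290

p₁ = P(outcome | exposed) = 10/418 = 0.023923
p₀ = P(outcome | unexposed) = 46/2709 = 0.01698
Under exogeneity and monotonicity, PN = (p₁ − p₀) / p₁.
PN = (0.023923 − 0.01698) / 0.023923 = 0.006943 / 0.023923 ≈ 0.2902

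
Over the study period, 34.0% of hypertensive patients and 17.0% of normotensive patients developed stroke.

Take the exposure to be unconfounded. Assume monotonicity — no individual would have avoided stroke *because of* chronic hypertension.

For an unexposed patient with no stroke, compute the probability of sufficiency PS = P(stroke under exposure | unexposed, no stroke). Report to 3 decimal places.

PS ≈ 0.205

p₁ = 0.34, p₀ = 0.17.
Under exogeneity and monotonicity, PS = (p₁ − p₀) / (1 − p₀).
PS = (0.34 − 0.17) / (1 − 0.17) = 0.17 / 0.83 ≈ 0.2048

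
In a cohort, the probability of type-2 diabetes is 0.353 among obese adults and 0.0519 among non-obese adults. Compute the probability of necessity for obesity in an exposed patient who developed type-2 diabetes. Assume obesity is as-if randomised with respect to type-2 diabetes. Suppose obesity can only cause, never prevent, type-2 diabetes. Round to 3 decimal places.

PN ≈ 0.853

Let p₁ = 0.353, p₀ = 0.0519.
Under exogeneity and monotonicity, PN = (p₁ − p₀) / p₁.
PN = (0.353 − 0.0519) / 0.353 = 0.3011 / 0.353 ≈ 0.8530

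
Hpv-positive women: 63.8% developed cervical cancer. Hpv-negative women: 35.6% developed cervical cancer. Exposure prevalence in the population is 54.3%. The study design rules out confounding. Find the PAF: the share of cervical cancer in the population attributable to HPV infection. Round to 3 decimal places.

PAF ≈ 0.301

p₁ = 0.638, p₀ = 0.356.
Overall risk P(Y=1) = π·p₁ + (1−π)·p₀ = 0.543×0.638 + 0.457×0.356 = 0.50913.
Under exogeneity, PAF = [P(Y=1) − p₀] / P(Y=1).
PAF = (0.50913 − 0.356) / 0.50913 ≈ 0.3008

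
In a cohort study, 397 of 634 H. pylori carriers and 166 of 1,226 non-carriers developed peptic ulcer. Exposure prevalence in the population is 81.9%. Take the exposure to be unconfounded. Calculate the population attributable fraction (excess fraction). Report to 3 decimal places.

PAF ≈ 0.748

p₁ = P(outcome | exposed) = 397/634 = 0.62618
p₀ = P(outcome | unexposed) = 166/1226 = 0.1354
Overall risk P(Y=1) = π·p₁ + (1−π)·p₀ = 0.819×0.62618 + 0.181×0.1354 = 0.53735.
Under exogeneity, PAF = [P(Y=1) − p₀] / P(Y=1).
PAF = (0.53735 − 0.1354) / 0.53735 ≈ 0.7480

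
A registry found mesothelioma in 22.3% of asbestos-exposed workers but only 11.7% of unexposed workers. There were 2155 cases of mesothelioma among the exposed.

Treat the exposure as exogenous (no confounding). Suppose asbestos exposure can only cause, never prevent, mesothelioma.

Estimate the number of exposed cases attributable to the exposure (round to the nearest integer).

about 1024 cases

p₁ = 0.223, p₀ = 0.117.
PN = (p₁ − p₀)/p₁ = (0.223 − 0.117) / 0.223 ≈ 0.47534.
Attributable cases ≈ PN × (exposed cases) = 0.47534 × 2155 ≈ 1024.35.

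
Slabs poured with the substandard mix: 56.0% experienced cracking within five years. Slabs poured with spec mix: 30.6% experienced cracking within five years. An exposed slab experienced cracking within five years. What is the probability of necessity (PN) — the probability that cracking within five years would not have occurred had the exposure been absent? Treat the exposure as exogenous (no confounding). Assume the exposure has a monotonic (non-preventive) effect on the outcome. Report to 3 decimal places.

p₁ = 0.56, p₀ = 0.306.
Under exogeneity and monotonicity, PN = (p₁ − p₀) / p₁.
PN = (0.56 − 0.306) / 0.56 = 0.254 / 0.56 ≈ 0.4536

PN ≈ 0.454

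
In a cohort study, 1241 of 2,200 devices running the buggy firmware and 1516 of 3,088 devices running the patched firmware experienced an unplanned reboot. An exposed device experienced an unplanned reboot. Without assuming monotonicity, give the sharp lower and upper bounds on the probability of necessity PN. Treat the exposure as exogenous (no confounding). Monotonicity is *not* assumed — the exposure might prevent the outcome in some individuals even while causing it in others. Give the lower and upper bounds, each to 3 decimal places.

p₁ = P(outcome | exposed) = 1241/2200 = 0.56409
p₀ = P(outcome | unexposed) = 1516/3088 = 0.49093
Under exogeneity alone the bounds on PN are max{0,(p₁−p₀)/p₁} ≤ PN ≤ min{1,(1−p₀)/p₁}.
  lower = (p₁ − p₀)/p₁ = 0.073158 / 0.56409 ≈ 0.1297
  upper = min{1, (1 − p₀)/p₁} = 0.50907 / 0.56409 ≈ 0.9025

0.130 ≤ PN ≤ 0.902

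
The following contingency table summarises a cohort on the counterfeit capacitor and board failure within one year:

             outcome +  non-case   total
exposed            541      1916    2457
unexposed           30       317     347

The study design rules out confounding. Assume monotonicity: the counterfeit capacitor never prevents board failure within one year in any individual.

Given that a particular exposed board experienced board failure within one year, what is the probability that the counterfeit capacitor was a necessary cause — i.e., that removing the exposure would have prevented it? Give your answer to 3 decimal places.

PN ≈ 0.607

p₁ = P(outcome | exposed) = 541/2457 = 0.22019
p₀ = P(outcome | unexposed) = 30/347 = 0.086455
Under exogeneity and monotonicity, PN = (p₁ − p₀)/p₁.
PN = (0.22019 − 0.086455) / 0.22019 ≈ 0.6074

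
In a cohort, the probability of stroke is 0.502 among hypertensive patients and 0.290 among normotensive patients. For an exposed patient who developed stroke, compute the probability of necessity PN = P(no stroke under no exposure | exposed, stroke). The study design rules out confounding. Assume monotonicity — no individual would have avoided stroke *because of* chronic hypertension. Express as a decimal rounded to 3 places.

PN ≈ 0.422

Let p₁ = 0.502, p₀ = 0.29.
Under exogeneity and monotonicity, PN = (p₁ − p₀) / p₁.
PN = (0.502 − 0.29) / 0.502 = 0.212 / 0.502 ≈ 0.4223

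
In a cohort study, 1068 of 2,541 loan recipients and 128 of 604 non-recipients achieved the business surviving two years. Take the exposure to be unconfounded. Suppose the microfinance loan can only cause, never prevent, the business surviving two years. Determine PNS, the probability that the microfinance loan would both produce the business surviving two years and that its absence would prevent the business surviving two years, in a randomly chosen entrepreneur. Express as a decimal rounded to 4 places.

PNS ≈ 0.2084

p₁ = P(outcome | exposed) = 1068/2541 = 0.42031
p₀ = P(outcome | unexposed) = 128/604 = 0.21192
Under exogeneity and monotonicity, PNS = p₁ − p₀.
PNS = 0.42031 − 0.21192 = 0.20839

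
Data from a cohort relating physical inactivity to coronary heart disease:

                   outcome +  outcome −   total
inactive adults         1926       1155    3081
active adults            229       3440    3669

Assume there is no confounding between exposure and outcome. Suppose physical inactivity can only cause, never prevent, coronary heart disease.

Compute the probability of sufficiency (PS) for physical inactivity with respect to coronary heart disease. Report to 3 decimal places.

PS ≈ 0.600

p₁ = P(outcome | exposed) = 1926/3081 = 0.62512
p₀ = P(outcome | unexposed) = 229/3669 = 0.062415
Under exogeneity and monotonicity, PS = (p₁ − p₀) / (1 − p₀).
PS = (0.62512 − 0.062415) / (1 − 0.062415) = 0.56271 / 0.93759 ≈ 0.6002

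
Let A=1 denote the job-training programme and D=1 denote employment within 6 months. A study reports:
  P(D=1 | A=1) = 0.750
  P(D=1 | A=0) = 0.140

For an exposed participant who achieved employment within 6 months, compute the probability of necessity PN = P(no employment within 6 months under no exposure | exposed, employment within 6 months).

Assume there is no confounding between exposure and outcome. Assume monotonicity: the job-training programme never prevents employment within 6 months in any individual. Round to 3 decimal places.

PN ≈ 0.813

Let p₁ = 0.75, p₀ = 0.14.
Under exogeneity and monotonicity, PN = (p₁ − p₀) / p₁.
PN = (0.75 − 0.14) / 0.75 = 0.61 / 0.75 ≈ 0.8133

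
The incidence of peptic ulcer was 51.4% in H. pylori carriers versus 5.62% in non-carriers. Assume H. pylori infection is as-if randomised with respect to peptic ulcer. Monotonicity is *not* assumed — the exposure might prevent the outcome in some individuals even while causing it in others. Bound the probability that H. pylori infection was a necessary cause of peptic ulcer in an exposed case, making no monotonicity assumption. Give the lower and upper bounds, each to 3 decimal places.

0.891 ≤ PN ≤ 1.000

p₁ = 0.514, p₀ = 0.0562.
Under exogeneity alone the bounds on PN are max{0,(p₁−p₀)/p₁} ≤ PN ≤ min{1,(1−p₀)/p₁}.
  lower = (p₁ − p₀)/p₁ = 0.4578 / 0.514 ≈ 0.8907
  upper = min{1, (1 − p₀)/p₁} = 0.9438 / 0.514 ≈ 1.8362 → capped at 1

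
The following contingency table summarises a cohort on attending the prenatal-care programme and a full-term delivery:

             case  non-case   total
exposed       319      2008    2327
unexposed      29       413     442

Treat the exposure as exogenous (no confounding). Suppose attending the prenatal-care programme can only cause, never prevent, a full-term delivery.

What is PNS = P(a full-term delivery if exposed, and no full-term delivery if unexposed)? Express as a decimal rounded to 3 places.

p₁ = P(outcome | exposed) = 319/2327 = 0.13709
p₀ = P(outcome | unexposed) = 29/442 = 0.065611
Under exogeneity and monotonicity, PNS = p₁ − p₀.
PNS = 0.13709 − 0.065611 = 0.071476

PNS ≈ 0.071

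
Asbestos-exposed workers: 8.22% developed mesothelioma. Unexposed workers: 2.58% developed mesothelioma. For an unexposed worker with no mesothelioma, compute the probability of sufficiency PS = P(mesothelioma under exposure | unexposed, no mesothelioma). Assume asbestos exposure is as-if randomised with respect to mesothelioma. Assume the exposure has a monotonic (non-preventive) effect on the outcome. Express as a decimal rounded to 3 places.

p₁ = 0.0822, p₀ = 0.0258.
Under exogeneity and monotonicity, PS = (p₁ − p₀) / (1 − p₀).
PS = (0.0822 − 0.0258) / (1 − 0.0258) = 0.0564 / 0.9742 ≈ 0.0579

PS ≈ 0.058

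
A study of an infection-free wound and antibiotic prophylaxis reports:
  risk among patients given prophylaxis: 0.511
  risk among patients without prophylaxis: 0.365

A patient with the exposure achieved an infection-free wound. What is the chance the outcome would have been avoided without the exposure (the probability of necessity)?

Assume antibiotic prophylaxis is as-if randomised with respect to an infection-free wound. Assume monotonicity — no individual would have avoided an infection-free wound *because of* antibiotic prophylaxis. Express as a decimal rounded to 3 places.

PN ≈ 0.286

Let p₁ = 0.511, p₀ = 0.365.
Under exogeneity and monotonicity, PN = (p₁ − p₀) / p₁.
PN = (0.511 − 0.365) / 0.511 = 0.146 / 0.511 ≈ 0.2857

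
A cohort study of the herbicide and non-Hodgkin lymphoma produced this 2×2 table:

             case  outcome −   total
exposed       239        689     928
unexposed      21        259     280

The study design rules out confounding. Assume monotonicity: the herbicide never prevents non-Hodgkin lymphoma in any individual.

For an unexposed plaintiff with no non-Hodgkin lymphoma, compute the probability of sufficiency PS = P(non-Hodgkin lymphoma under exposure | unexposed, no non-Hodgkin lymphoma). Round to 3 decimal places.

PS ≈ 0.197

p₁ = P(outcome | exposed) = 239/928 = 0.25754
p₀ = P(outcome | unexposed) = 21/280 = 0.075
Under exogeneity and monotonicity, PS = (p₁ − p₀)/(1 − p₀).
PS = (0.25754 − 0.075) / 0.925 ≈ 0.1973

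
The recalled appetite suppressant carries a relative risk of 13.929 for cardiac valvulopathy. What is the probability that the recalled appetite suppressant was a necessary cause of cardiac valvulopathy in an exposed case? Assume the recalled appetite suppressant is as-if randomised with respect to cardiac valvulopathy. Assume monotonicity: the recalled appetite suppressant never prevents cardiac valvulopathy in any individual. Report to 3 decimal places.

PN ≈ 0.928

Under exogeneity and monotonicity, PN = (RR − 1) / RR = 1 − 1/RR.
PN = (13.929 − 1) / 13.929 = 12.93 / 13.929 ≈ 0.9282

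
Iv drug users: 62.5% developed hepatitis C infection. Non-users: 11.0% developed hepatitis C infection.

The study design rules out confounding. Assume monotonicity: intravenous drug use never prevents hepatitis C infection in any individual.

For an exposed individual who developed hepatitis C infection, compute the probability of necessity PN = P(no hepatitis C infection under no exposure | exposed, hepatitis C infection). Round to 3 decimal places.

PN ≈ 0.824

p₁ = 0.625, p₀ = 0.11.
Under exogeneity and monotonicity, PN = (p₁ − p₀) / p₁.
PN = (0.625 − 0.11) / 0.625 = 0.515 / 0.625 ≈ 0.8240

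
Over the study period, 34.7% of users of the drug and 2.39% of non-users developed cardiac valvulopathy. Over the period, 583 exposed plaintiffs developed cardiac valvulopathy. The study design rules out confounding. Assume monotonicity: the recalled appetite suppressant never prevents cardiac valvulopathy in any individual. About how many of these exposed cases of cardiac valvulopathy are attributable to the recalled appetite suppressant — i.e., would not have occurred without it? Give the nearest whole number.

about 543 cases

p₁ = 0.347, p₀ = 0.0239.
PN = (p₁ − p₀)/p₁ = (0.347 − 0.0239) / 0.347 ≈ 0.93112.
Attributable cases ≈ PN × (exposed cases) = 0.93112 × 583 ≈ 542.85.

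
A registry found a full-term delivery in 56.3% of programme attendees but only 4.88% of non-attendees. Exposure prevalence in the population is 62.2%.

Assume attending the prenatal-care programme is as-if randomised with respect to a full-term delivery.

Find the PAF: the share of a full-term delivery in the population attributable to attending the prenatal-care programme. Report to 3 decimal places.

p₁ = 0.563, p₀ = 0.0488.
Overall risk P(Y=1) = π·p₁ + (1−π)·p₀ = 0.622×0.563 + 0.378×0.0488 = 0.36863.
Under exogeneity, PAF = [P(Y=1) − p₀] / P(Y=1).
PAF = (0.36863 − 0.0488) / 0.36863 ≈ 0.8676

PAF ≈ 0.868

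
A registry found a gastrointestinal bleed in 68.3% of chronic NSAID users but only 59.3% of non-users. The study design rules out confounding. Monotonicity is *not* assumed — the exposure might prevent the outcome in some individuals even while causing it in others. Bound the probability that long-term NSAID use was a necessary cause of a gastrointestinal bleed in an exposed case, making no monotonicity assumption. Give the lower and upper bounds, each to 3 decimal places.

p₁ = 0.683, p₀ = 0.593.
Under exogeneity alone the bounds on PN are max{0,(p₁−p₀)/p₁} ≤ PN ≤ min{1,(1−p₀)/p₁}.
  lower = (p₁ − p₀)/p₁ = 0.09 / 0.683 ≈ 0.1318
  upper = min{1, (1 − p₀)/p₁} = 0.407 / 0.683 ≈ 0.5959

0.132 ≤ PN ≤ 0.596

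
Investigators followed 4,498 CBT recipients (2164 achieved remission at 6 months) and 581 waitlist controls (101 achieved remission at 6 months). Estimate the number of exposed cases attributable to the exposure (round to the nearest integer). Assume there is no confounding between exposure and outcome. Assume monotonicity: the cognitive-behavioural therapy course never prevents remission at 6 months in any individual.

about 1382 cases

p₁ = P(outcome | exposed) = 2164/4498 = 0.4811
p₀ = P(outcome | unexposed) = 101/581 = 0.17384
PN = (p₁ − p₀)/p₁ = (0.4811 − 0.17384) / 0.4811 ≈ 0.63867.
Attributable cases ≈ PN × (exposed cases) = 0.63867 × 2164 ≈ 1382.08.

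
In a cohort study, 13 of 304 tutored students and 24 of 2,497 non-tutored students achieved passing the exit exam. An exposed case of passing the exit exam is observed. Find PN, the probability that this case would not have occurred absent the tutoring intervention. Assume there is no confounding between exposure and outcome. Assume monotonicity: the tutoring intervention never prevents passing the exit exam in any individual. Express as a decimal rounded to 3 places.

PN ≈ 0.775

p₁ = P(outcome | exposed) = 13/304 = 0.042763
p₀ = P(outcome | unexposed) = 24/2497 = 0.0096115
Under exogeneity and monotonicity, PN = (p₁ − p₀) / p₁.
PN = (0.042763 − 0.0096115) / 0.042763 = 0.033152 / 0.042763 ≈ 0.7752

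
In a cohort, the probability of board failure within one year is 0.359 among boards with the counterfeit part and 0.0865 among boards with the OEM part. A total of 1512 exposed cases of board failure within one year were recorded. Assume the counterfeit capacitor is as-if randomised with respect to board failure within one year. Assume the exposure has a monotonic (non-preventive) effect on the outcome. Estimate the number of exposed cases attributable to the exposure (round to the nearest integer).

Let p₁ = 0.359, p₀ = 0.0865.
PN = (p₁ − p₀)/p₁ = (0.359 − 0.0865) / 0.359 ≈ 0.75905.
Attributable cases ≈ PN × (exposed cases) = 0.75905 × 1512 ≈ 1147.69.

about 1148 cases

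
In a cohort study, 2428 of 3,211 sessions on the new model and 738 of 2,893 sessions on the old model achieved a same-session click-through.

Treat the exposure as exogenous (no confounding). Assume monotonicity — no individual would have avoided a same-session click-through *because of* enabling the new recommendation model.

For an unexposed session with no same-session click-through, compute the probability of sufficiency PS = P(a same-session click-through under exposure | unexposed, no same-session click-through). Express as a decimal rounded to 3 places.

p₁ = P(outcome | exposed) = 2428/3211 = 0.75615
p₀ = P(outcome | unexposed) = 738/2893 = 0.2551
Under exogeneity and monotonicity, PS = (p₁ − p₀) / (1 − p₀).
PS = (0.75615 − 0.2551) / (1 − 0.2551) = 0.50105 / 0.7449 ≈ 0.6726

PS ≈ 0.673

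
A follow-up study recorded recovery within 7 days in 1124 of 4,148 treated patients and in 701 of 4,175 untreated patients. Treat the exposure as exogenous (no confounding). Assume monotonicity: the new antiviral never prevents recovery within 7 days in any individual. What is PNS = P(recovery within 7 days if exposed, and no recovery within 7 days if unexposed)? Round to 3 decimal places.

p₁ = P(outcome | exposed) = 1124/4148 = 0.27097
p₀ = P(outcome | unexposed) = 701/4175 = 0.1679
Under exogeneity and monotonicity, PNS = p₁ − p₀.
PNS = 0.27097 − 0.1679 = 0.10307

PNS ≈ 0.103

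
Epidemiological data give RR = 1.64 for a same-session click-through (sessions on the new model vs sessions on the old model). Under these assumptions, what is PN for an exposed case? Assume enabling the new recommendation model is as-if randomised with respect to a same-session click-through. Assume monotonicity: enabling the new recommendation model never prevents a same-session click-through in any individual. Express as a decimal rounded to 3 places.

PN ≈ 0.390

Under exogeneity and monotonicity, PN = (RR − 1) / RR = 1 − 1/RR.
PN = (1.64 − 1) / 1.64 = 0.64 / 1.64 ≈ 0.3902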